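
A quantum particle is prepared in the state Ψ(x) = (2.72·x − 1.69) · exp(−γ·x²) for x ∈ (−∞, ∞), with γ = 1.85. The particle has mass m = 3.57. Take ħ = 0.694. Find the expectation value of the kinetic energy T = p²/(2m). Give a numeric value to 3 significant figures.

T = −(ħ²/2m) d²/dx², so ⟨T⟩ = −(ħ²/2m) ∫ Ψ*·Ψ'' dx / ∫|Ψ|² dx; with m = 3.57.
Expand each integrand as polynomial × e^(−2γx²) and use ∫x^(2j)·e^(−2γx²) dx = (2j−1)!!/(4γ)^j · √(π/(2γ)), odd powers → 0; here √(π/(2γ)) = 0.92145. Differentiate with the product rule, d/dx e^(−γx²) = −2γx·e^(−γx²).
State is unnormalized: ∫|Ψ|² dx = 3.5530, and ∫Ψ*·(−ħ²/2m · Ψ'') dx = 0.67333, so ⟨T⟩ = 0.67333 / 3.5530.
⟨T⟩ = 0.18951.

0.190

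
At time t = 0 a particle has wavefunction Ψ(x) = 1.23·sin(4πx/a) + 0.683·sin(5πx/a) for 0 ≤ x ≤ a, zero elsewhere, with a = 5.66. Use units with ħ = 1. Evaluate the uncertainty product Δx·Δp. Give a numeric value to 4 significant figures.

Δx = √(⟨x²⟩−⟨x⟩²), Δp = √(⟨p²⟩−⟨p⟩²).
On 0 ≤ x ≤ a (j ≠ l): ∫sin²(jπx/a) dx = a/2, ∫sin(jπx/a)·sin(lπx/a) dx = 0; diagonal moments ∫x·sin²(jπx/a) dx = a²/4, ∫x²·sin²(jπx/a) dx = a³·(1/6 − 1/(4j²π²)); cross terms ∫x·sin(jπx/a)·sin(lπx/a) dx = 0 for j + l even and −4jla²/(π²(j² − l²)²) for j + l odd, ∫x²·sin(jπx/a)·sin(lπx/a) dx = (−1)^(j+l)·4jla³/(π²(j² − l²)²); higher powers the same way via product-to-sum and parts. d²/dx² sin(jπx/a) = −(jπ/a)²·sin(jπx/a); on 0 ≤ x ≤ a, ∫sin²(jπx/a) dx = a/2 and ∫sin(jπx/a)·sin(lπx/a) dx = 0 for j ≠ l, so only diagonal terms survive in ∫|Ψ|² and ∫Ψ·Ψ″; ∫Ψ·Ψ′ dx = [Ψ²/2] between the walls = 0.
Normalization: ∫|Ψ|² dx = 5.6017.
⟨x⟩ = 1.8684, ⟨x²⟩ = 5.1433 ⇒ Δx = 1.2854.
⟨p⟩ = 0.0000, ⟨p²⟩ = 5.5828 ⇒ Δp = 2.3628.
Δx·Δp = 3.0371.

3.037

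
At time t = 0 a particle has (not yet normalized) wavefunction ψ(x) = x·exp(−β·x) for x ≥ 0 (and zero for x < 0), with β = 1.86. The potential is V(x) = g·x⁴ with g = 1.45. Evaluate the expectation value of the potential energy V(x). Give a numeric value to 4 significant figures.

2.726

⟨V⟩ = ∫ V(x)·|ψ|² dx / ∫|ψ|² dx.
Every integrand reduces to terms xʲ·e^(−2βx) on [0, ∞); use ∫₀^∞ xʲ·e^(−2βx) dx = j!/(2β)^(j+1).
State is unnormalized: ∫|ψ|² dx = 0.038851, and ∫ψ*·V(x)·ψ dx = 0.10590, so ⟨V⟩ = 0.10590 / 0.038851.
⟨V⟩ = 2.7258.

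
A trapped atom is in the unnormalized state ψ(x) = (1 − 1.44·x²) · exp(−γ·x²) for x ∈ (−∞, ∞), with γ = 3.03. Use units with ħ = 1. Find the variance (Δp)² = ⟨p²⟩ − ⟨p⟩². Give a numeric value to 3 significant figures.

5.03

Compute ⟨p⟩ and ⟨p²⟩ separately; (Δp)² = ⟨p²⟩ − ⟨p⟩².
Expand each integrand as polynomial × e^(−2γx²) and use ∫x^(2j)·e^(−2γx²) dx = (2j−1)!!/(4γ)^j · √(π/(2γ)), odd powers → 0; here √(π/(2γ)) = 0.72001. Differentiate with the product rule, d/dx e^(−γx²) = −2γx·e^(−γx²).
Normalization: ∫|ψ|² dx = 0.57941.
⟨p⟩ = 0.0000 and ⟨p²⟩ = 5.0320.
(Δp)² = 5.0320 − (0.0000)² = 5.0320.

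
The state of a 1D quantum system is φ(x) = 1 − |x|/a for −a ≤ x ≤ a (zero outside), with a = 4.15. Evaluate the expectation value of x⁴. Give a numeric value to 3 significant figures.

8.47

⟨x⁴⟩ = ∫ x⁴·|φ|² dx / ∫|φ|² dx (integrals over the domain).
φ is even, so ∫ over [−a, a] = 2∫₀ᵃ with φ = 1 − x/a there: ∫₀ᵃ (1 − x/a)² dx = a/3, ∫₀ᵃ x²(1 − x/a)² dx = a³/30, ∫₀ᵃ x⁴(1 − x/a)² dx = a⁵/105.
State is unnormalized: ∫|φ|² dx = 2.7667, and ∫φ*·x⁴·φ dx = 23.447, so ⟨x⁴⟩ = 23.447 / 2.7667.
⟨x⁴⟩ = 8.4747.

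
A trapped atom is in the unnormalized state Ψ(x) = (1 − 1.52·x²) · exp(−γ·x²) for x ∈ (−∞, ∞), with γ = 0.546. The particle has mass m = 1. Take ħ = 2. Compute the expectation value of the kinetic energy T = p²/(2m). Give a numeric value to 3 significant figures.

5.95

T = −(ħ²/2m) d²/dx², so ⟨T⟩ = −(ħ²/2m) ∫ Ψ*·Ψ'' dx / ∫|Ψ|² dx; with m = 1.
Expand each integrand as polynomial × e^(−2γx²) and use ∫x^(2j)·e^(−2γx²) dx = (2j−1)!!/(4γ)^j · √(π/(2γ)), odd powers → 0; here √(π/(2γ)) = 1.6961. Differentiate with the product rule, d/dx e^(−γx²) = −2γx·e^(−γx²).
State is unnormalized: ∫|Ψ|² dx = 1.7999, and ∫Ψ*·(−ħ²/2m · Ψ'') dx = 10.710, so ⟨T⟩ = 10.710 / 1.7999.
⟨T⟩ = 5.9505.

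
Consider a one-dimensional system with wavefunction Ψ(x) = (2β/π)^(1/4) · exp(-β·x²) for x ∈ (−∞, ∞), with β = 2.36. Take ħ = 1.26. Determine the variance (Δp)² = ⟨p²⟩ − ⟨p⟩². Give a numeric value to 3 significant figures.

Compute ⟨p⟩ and ⟨p²⟩ separately; (Δp)² = ⟨p²⟩ − ⟨p⟩².
Gaussian moments: ∫x^(2j)·e^(−2βx²) dx = (2j−1)!!/(4β)^j · √(π/(2β)), odd powers integrate to 0; here √(π/(2β)) = 0.81584. Derivatives: d/dx e^(−βx²) = −2βx·e^(−βx²), d²/dx² e^(−βx²) = (4β²x² − 2β)·e^(−βx²).
⟨p⟩ = 0.0000 and ⟨p²⟩ = 3.7467.
(Δp)² = 3.7467 − (0.0000)² = 3.7467.

3.75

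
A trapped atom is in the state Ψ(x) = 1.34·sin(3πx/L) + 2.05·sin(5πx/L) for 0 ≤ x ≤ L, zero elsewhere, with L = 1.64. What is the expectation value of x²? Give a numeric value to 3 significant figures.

1.01

⟨x²⟩ = ∫ x²·|Ψ|² dx / ∫|Ψ|² dx (integrals over the domain).
On 0 ≤ x ≤ L (j ≠ l): ∫sin²(jπx/L) dx = L/2, ∫sin(jπx/L)·sin(lπx/L) dx = 0; diagonal moments ∫x·sin²(jπx/L) dx = L²/4, ∫x²·sin²(jπx/L) dx = L³·(1/6 − 1/(4j²π²)); cross terms ∫x·sin(jπx/L)·sin(lπx/L) dx = 0 for j + l even and −4jlL²/(π²(j² − l²)²) for j + l odd, ∫x²·sin(jπx/L)·sin(lπx/L) dx = (−1)^(j+l)·4jlL³/(π²(j² − l²)²); higher powers the same way via product-to-sum and parts.
State is unnormalized: ∫|Ψ|² dx = 4.9184, and ∫Ψ*·x²·Ψ dx = 4.9440, so ⟨x²⟩ = 4.9440 / 4.9184.
⟨x²⟩ = 1.0052.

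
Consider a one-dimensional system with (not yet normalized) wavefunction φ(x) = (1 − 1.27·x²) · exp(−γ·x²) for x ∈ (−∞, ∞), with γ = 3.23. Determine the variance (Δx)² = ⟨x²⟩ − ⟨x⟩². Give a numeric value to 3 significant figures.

0.0516

Compute ⟨x⟩ and ⟨x²⟩ separately, then (Δx)² = ⟨x²⟩ − ⟨x⟩².
Expand each integrand as polynomial × e^(−2γx²) and use ∫x^(2j)·e^(−2γx²) dx = (2j−1)!!/(4γ)^j · √(π/(2γ)), odd powers → 0; here √(π/(2γ)) = 0.69736.
Normalization: ∫|φ|² dx = 0.58048.
⟨x⟩ = 0.0000 and ⟨x²⟩ = 0.051620.
(Δx)² = 0.051620 − (0.0000)² = 0.051620.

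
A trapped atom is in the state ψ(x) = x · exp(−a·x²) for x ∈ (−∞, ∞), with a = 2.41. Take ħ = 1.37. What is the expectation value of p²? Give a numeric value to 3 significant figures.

p² ψ = −ħ² d²ψ/dx²; ⟨p²⟩ = −ħ² ∫ ψ*·ψ'' dx / ∫|ψ|² dx.
Expand each integrand as polynomial × e^(−2ax²) and use ∫x^(2j)·e^(−2ax²) dx = (2j−1)!!/(4a)^j · √(π/(2a)), odd powers → 0; here √(π/(2a)) = 0.80733. Differentiate with the product rule, d/dx e^(−ax²) = −2ax·e^(−ax²).
State is unnormalized: ∫|ψ|² dx = 0.083748, and ∫ψ*·(−ħ² ψ'') dx = 1.1365, so ⟨p²⟩ = 1.1365 / 0.083748.
⟨p²⟩ = 13.570.

13.6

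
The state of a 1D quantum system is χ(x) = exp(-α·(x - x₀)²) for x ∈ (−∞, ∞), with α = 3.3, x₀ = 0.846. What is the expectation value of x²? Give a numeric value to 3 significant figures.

0.791

⟨x²⟩ = ∫ x²·|χ|² dx / ∫|χ|² dx (integrals over the domain).
Gaussian moments (u = x − x₀): ∫u^(2j)·e^(−2αu²) du = (2j−1)!!/(4α)^j · √(π/(2α)), odd powers integrate to 0; here √(π/(2α)) = 0.68993.
State is unnormalized: ∫|χ|² dx = 0.68993, and ∫χ*·x²·χ dx = 0.54606, so ⟨x²⟩ = 0.54606 / 0.68993.
⟨x²⟩ = 0.79147.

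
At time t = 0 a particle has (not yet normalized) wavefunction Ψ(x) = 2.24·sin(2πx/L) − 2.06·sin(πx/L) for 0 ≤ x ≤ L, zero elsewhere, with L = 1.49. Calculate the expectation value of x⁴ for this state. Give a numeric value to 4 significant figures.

1.301

⟨x⁴⟩ = ∫ x⁴·|Ψ|² dx / ∫|Ψ|² dx (integrals over the domain).
On 0 ≤ x ≤ L (j ≠ l): ∫sin²(jπx/L) dx = L/2, ∫sin(jπx/L)·sin(lπx/L) dx = 0; diagonal moments ∫x·sin²(jπx/L) dx = L²/4, ∫x²·sin²(jπx/L) dx = L³·(1/6 − 1/(4j²π²)); cross terms ∫x·sin(jπx/L)·sin(lπx/L) dx = 0 for j + l even and −4jlL²/(π²(j² − l²)²) for j + l odd, ∫x²·sin(jπx/L)·sin(lπx/L) dx = (−1)^(j+l)·4jlL³/(π²(j² − l²)²); higher powers the same way via product-to-sum and parts.
State is unnormalized: ∫|Ψ|² dx = 6.8996, and ∫Ψ*·x⁴·Ψ dx = 8.9755, so ⟨x⁴⟩ = 8.9755 / 6.8996.
⟨x⁴⟩ = 1.3009.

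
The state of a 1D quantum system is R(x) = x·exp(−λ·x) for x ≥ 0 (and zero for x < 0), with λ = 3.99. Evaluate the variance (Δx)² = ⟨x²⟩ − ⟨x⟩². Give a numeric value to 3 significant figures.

0.0471

Compute ⟨x⟩ and ⟨x²⟩ separately, then (Δx)² = ⟨x²⟩ − ⟨x⟩².
Every integrand reduces to terms xʲ·e^(−2λx) on [0, ∞); use ∫₀^∞ xʲ·e^(−2λx) dx = j!/(2λ)^(j+1).
Normalization: ∫|R|² dx = 0.0039357.
⟨x⟩ = 0.37594 and ⟨x²⟩ = 0.18844.
(Δx)² = 0.18844 − (0.37594)² = 0.047110.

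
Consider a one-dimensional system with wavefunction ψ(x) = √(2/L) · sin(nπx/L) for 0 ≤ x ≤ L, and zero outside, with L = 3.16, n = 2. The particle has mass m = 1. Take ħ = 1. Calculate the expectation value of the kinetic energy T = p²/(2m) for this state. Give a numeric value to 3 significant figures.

1.98

T = −(ħ²/2m) d²/dx², so ⟨T⟩ = −(ħ²/2m) ∫ ψ*·ψ'' dx; with m = 1.
d/dx sin(nπx/L) = (nπ/L)·cos(nπx/L) and d²/dx² sin(nπx/L) = −(nπ/L)²·sin(nπx/L); on 0 ≤ x ≤ L, ∫sin²(nπx/L) dx = L/2 and ∫sin(nπx/L)·cos(nπx/L) dx = 0.
⟨T⟩ = 1.9768.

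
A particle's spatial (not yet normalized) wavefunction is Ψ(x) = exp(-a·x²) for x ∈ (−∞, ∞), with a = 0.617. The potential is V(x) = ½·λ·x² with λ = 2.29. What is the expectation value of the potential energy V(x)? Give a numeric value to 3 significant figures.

⟨V⟩ = ∫ V(x)·|Ψ|² dx / ∫|Ψ|² dx.
Gaussian moments: ∫x^(2j)·e^(−2ax²) dx = (2j−1)!!/(4a)^j · √(π/(2a)), odd powers integrate to 0; here √(π/(2a)) = 1.5956.
State is unnormalized: ∫|Ψ|² dx = 1.5956, and ∫Ψ*·V(x)·Ψ dx = 0.74025, so ⟨V⟩ = 0.74025 / 1.5956.
⟨V⟩ = 0.46394.

0.464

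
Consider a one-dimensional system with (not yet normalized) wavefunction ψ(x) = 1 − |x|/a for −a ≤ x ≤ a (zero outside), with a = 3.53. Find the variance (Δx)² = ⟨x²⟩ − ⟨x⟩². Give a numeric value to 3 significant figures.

Compute ⟨x⟩ and ⟨x²⟩ separately, then (Δx)² = ⟨x²⟩ − ⟨x⟩².
ψ is even, so ∫ over [−a, a] = 2∫₀ᵃ with ψ = 1 − x/a there: ∫₀ᵃ (1 − x/a)² dx = a/3, ∫₀ᵃ x²(1 − x/a)² dx = a³/30, ∫₀ᵃ x⁴(1 − x/a)² dx = a⁵/105.
Normalization: ∫|ψ|² dx = 2.3533.
⟨x⟩ = 0.0000 and ⟨x²⟩ = 1.2461.
(Δx)² = 1.2461 − (0.0000)² = 1.2461.

1.25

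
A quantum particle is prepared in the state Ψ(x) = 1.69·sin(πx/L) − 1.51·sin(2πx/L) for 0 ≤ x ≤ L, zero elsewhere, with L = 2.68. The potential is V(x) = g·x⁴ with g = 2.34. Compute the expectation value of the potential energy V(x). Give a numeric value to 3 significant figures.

31.1

⟨V⟩ = ∫ V(x)·|Ψ|² dx / ∫|Ψ|² dx.
On 0 ≤ x ≤ L (j ≠ l): ∫sin²(jπx/L) dx = L/2, ∫sin(jπx/L)·sin(lπx/L) dx = 0; diagonal moments ∫x·sin²(jπx/L) dx = L²/4, ∫x²·sin²(jπx/L) dx = L³·(1/6 − 1/(4j²π²)); cross terms ∫x·sin(jπx/L)·sin(lπx/L) dx = 0 for j + l even and −4jlL²/(π²(j² − l²)²) for j + l odd, ∫x²·sin(jπx/L)·sin(lπx/L) dx = (−1)^(j+l)·4jlL³/(π²(j² − l²)²); higher powers the same way via product-to-sum and parts.
State is unnormalized: ∫|Ψ|² dx = 6.8825, and ∫Ψ*·V(x)·Ψ dx = 214.00, so ⟨V⟩ = 214.00 / 6.8825.
⟨V⟩ = 31.093.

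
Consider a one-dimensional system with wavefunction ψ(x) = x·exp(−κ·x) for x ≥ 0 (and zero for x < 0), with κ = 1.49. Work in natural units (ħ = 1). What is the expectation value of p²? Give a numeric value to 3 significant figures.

2.22

p² ψ = −ħ² d²ψ/dx²; ⟨p²⟩ = −ħ² ∫ ψ*·ψ'' dx / ∫|ψ|² dx.
Differentiate x·exp(−κ·x) with the product rule; every integrand then reduces to terms xʲ·e^(−2κx) on [0, ∞), with ∫₀^∞ xʲ·e^(−2κx) dx = j!/(2κ)^(j+1).
State is unnormalized: ∫|ψ|² dx = 0.075576, and ∫ψ*·(−ħ² ψ'') dx = 0.16779, so ⟨p²⟩ = 0.16779 / 0.075576.
⟨p²⟩ = 2.2201.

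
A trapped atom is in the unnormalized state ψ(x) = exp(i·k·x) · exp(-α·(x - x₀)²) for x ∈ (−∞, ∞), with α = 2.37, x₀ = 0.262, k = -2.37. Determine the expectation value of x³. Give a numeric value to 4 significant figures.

0.1009

⟨x³⟩ = ∫ x³·|ψ|² dx / ∫|ψ|² dx (integrals over the domain).
Gaussian moments (u = x − x₀): ∫u^(2j)·e^(−2αu²) du = (2j−1)!!/(4α)^j · √(π/(2α)), odd powers integrate to 0; here √(π/(2α)) = 0.81412.
State is unnormalized: ∫|ψ|² dx = 0.81412, and ∫ψ*·x³·ψ dx = 0.082141, so ⟨x³⟩ = 0.082141 / 0.81412.
⟨x³⟩ = 0.10090.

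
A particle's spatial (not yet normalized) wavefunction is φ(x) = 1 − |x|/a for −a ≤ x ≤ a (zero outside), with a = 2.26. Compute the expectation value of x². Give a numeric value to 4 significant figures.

0.5108

⟨x²⟩ = ∫ x²·|φ|² dx / ∫|φ|² dx (integrals over the domain).
φ is even, so ∫ over [−a, a] = 2∫₀ᵃ with φ = 1 − x/a there: ∫₀ᵃ (1 − x/a)² dx = a/3, ∫₀ᵃ x²(1 − x/a)² dx = a³/30, ∫₀ᵃ x⁴(1 − x/a)² dx = a⁵/105.
State is unnormalized: ∫|φ|² dx = 1.5067, and ∫φ*·x²·φ dx = 0.76955, so ⟨x²⟩ = 0.76955 / 1.5067.
⟨x²⟩ = 0.51076.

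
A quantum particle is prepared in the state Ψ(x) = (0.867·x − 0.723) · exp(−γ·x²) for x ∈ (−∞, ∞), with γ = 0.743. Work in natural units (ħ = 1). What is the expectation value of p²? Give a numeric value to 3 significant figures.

p² Ψ = −ħ² d²Ψ/dx²; ⟨p²⟩ = −ħ² ∫ Ψ*·Ψ'' dx / ∫|Ψ|² dx.
Expand each integrand as polynomial × e^(−2γx²) and use ∫x^(2j)·e^(−2γx²) dx = (2j−1)!!/(4γ)^j · √(π/(2γ)), odd powers → 0; here √(π/(2γ)) = 1.4540. Differentiate with the product rule, d/dx e^(−γx²) = −2γx·e^(−γx²).
State is unnormalized: ∫|Ψ|² dx = 1.1278, and ∫Ψ*·(−ħ² Ψ'') dx = 1.3844, so ⟨p²⟩ = 1.3844 / 1.1278.
⟨p²⟩ = 1.2276.

1.23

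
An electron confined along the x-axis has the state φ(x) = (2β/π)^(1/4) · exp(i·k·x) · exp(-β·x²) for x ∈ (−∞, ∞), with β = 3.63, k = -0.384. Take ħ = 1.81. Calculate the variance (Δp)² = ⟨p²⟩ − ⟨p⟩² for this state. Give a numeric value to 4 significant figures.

Compute ⟨p⟩ and ⟨p²⟩ separately; (Δp)² = ⟨p²⟩ − ⟨p⟩².
Gaussian moments: ∫x^(2j)·e^(−2βx²) dx = (2j−1)!!/(4β)^j · √(π/(2β)), odd powers integrate to 0; here √(π/(2β)) = 0.65782. Derivatives: φ′ = (ik − 2βx)·φ, φ″ = ((ik − 2βx)² − 2β)·φ; the odd-in-x pieces drop out.
⟨p⟩ = -0.69504 and ⟨p²⟩ = 12.375.
(Δp)² = 12.375 − (-0.69504)² = 11.892.

11.89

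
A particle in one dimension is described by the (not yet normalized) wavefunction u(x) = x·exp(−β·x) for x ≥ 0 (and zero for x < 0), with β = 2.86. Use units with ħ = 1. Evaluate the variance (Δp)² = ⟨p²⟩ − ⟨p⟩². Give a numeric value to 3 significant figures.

Compute ⟨p⟩ and ⟨p²⟩ separately; (Δp)² = ⟨p²⟩ − ⟨p⟩².
Differentiate x·exp(−β·x) with the product rule; every integrand then reduces to terms xʲ·e^(−2βx) on [0, ∞), with ∫₀^∞ xʲ·e^(−2βx) dx = j!/(2β)^(j+1).
Normalization: ∫|u|² dx = 0.010687.
⟨p⟩ = 0.0000 and ⟨p²⟩ = 8.1796.
(Δp)² = 8.1796 − (0.0000)² = 8.1796.

8.18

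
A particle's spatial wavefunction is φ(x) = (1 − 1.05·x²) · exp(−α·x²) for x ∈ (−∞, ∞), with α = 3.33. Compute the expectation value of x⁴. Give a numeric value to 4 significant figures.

0.008429

⟨x⁴⟩ = ∫ x⁴·|φ|² dx / ∫|φ|² dx (integrals over the domain).
Expand each integrand as polynomial × e^(−2αx²) and use ∫x^(2j)·e^(−2αx²) dx = (2j−1)!!/(4α)^j · √(π/(2α)), odd powers → 0; here √(π/(2α)) = 0.68681.
State is unnormalized: ∫|φ|² dx = 0.59133, and ∫φ*·x⁴·φ dx = 0.0049844, so ⟨x⁴⟩ = 0.0049844 / 0.59133.
⟨x⁴⟩ = 0.0084290.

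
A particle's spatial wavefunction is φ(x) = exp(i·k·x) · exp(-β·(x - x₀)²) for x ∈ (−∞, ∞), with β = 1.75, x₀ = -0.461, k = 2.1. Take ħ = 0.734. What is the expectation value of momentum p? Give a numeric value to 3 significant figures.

1.54

p φ = −iħ dφ/dx; then ⟨p⟩ = ∫ φ*·(pφ) dx / ∫|φ|² dx.
Gaussian moments (u = x − x₀): ∫u^(2j)·e^(−2βu²) du = (2j−1)!!/(4β)^j · √(π/(2β)), odd powers integrate to 0; here √(π/(2β)) = 0.94742. Derivatives: φ′ = (ik − 2βu)·φ, φ″ = ((ik − 2βu)² − 2β)·φ; the odd-in-u pieces drop out.
State is unnormalized: ∫|φ|² dx = 0.94742, and ∫φ*·(−iħ φ') dx = 1.4603, so ⟨p⟩ = 1.4603 / 0.94742.
⟨p⟩ = 1.5414.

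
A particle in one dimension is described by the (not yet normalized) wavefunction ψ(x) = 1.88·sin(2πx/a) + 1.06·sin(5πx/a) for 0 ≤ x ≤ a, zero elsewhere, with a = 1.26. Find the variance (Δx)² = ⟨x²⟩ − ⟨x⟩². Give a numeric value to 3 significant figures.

0.116

Compute ⟨x⟩ and ⟨x²⟩ separately, then (Δx)² = ⟨x²⟩ − ⟨x⟩².
On 0 ≤ x ≤ a (j ≠ l): ∫sin²(jπx/a) dx = a/2, ∫sin(jπx/a)·sin(lπx/a) dx = 0; diagonal moments ∫x·sin²(jπx/a) dx = a²/4, ∫x²·sin²(jπx/a) dx = a³·(1/6 − 1/(4j²π²)); cross terms ∫x·sin(jπx/a)·sin(lπx/a) dx = 0 for j + l even and −4jla²/(π²(j² − l²)²) for j + l odd, ∫x²·sin(jπx/a)·sin(lπx/a) dx = (−1)^(j+l)·4jla³/(π²(j² − l²)²); higher powers the same way via product-to-sum and parts.
Normalization: ∫|ψ|² dx = 2.9345.
⟨x⟩ = 0.61018 and ⟨x²⟩ = 0.48820.
(Δx)² = 0.48820 − (0.61018)² = 0.11587.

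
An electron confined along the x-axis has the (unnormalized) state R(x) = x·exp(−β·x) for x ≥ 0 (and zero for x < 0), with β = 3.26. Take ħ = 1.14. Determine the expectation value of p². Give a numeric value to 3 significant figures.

p² R = −ħ² d²R/dx²; ⟨p²⟩ = −ħ² ∫ R*·R'' dx / ∫|R|² dx.
Differentiate x·exp(−β·x) with the product rule; every integrand then reduces to terms xʲ·e^(−2βx) on [0, ∞), with ∫₀^∞ xʲ·e^(−2βx) dx = j!/(2β)^(j+1).
State is unnormalized: ∫|R|² dx = 0.0072158, and ∫R*·(−ħ² R'') dx = 0.099663, so ⟨p²⟩ = 0.099663 / 0.0072158.
⟨p²⟩ = 13.812.

13.8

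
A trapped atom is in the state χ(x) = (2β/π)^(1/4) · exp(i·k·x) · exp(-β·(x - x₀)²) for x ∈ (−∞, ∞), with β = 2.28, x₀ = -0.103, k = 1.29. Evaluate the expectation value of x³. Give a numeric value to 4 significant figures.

⟨x³⟩ = ∫ x³·|χ|² dx (integrals over the domain).
Gaussian moments (u = x − x₀): ∫u^(2j)·e^(−2βu²) du = (2j−1)!!/(4β)^j · √(π/(2β)), odd powers integrate to 0; here √(π/(2β)) = 0.83003.
⟨x³⟩ = -0.034974.

-0.03497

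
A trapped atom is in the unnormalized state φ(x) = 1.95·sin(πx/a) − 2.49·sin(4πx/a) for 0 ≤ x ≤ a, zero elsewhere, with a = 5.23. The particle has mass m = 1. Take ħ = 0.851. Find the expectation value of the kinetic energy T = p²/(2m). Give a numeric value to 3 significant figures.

T = −(ħ²/2m) d²/dx², so ⟨T⟩ = −(ħ²/2m) ∫ φ*·φ'' dx / ∫|φ|² dx; with m = 1.
d²/dx² sin(jπx/a) = −(jπ/a)²·sin(jπx/a); on 0 ≤ x ≤ a, ∫sin²(jπx/a) dx = a/2 and ∫sin(jπx/a)·sin(lπx/a) dx = 0 for j ≠ l, so only diagonal terms survive in ∫|φ|² and ∫φ·φ″; ∫φ·φ′ dx = [φ²/2] between the walls = 0.
State is unnormalized: ∫|φ|² dx = 26.157, and ∫φ*·(−ħ²/2m · φ'') dx = 35.193, so ⟨T⟩ = 35.193 / 26.157.
⟨T⟩ = 1.3454.

1.35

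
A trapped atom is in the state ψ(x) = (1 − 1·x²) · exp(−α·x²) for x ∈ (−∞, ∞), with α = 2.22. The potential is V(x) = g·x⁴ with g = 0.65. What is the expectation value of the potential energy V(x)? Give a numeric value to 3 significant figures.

⟨V⟩ = ∫ V(x)·|ψ|² dx / ∫|ψ|² dx.
Expand each integrand as polynomial × e^(−2αx²) and use ∫x^(2j)·e^(−2αx²) dx = (2j−1)!!/(4α)^j · √(π/(2α)), odd powers → 0; here √(π/(2α)) = 0.84117.
State is unnormalized: ∫|ψ|² dx = 0.68372, and ∫ψ*·V(x)·ψ dx = 0.0066092, so ⟨V⟩ = 0.0066092 / 0.68372.
⟨V⟩ = 0.0096666.

0.00967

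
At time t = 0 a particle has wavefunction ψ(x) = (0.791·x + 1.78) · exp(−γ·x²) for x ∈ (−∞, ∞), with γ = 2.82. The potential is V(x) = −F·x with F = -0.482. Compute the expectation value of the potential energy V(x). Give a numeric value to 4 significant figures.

0.03732

⟨V⟩ = ∫ V(x)·|ψ|² dx / ∫|ψ|² dx.
Expand each integrand as polynomial × e^(−2γx²) and use ∫x^(2j)·e^(−2γx²) dx = (2j−1)!!/(4γ)^j · √(π/(2γ)), odd powers → 0; here √(π/(2γ)) = 0.74634.
State is unnormalized: ∫|ψ|² dx = 2.4061, and ∫ψ*·V(x)·ψ dx = 0.089805, so ⟨V⟩ = 0.089805 / 2.4061.
⟨V⟩ = 0.037324.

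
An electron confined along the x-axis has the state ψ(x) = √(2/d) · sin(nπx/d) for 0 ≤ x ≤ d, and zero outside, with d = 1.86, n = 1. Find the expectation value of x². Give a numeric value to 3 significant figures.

0.978

⟨x²⟩ = ∫ x²·|ψ|² dx (integrals over the domain).
With sin²θ = (1 − cos2θ)/2 on 0 ≤ x ≤ d: ∫sin²(nπx/d) dx = d/2, ∫x·sin²(nπx/d) dx = d²/4, ∫x²·sin²(nπx/d) dx = d³·(1/6 − 1/(4n²π²)); higher powers xᵏ the same way, integrating xᵏ·cos(2nπx/d) by parts.
⟨x²⟩ = 0.97793.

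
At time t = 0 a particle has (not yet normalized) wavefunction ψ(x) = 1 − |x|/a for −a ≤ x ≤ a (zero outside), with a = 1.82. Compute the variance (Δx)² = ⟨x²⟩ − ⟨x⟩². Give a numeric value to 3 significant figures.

0.331

Compute ⟨x⟩ and ⟨x²⟩ separately, then (Δx)² = ⟨x²⟩ − ⟨x⟩².
ψ is even, so ∫ over [−a, a] = 2∫₀ᵃ with ψ = 1 − x/a there: ∫₀ᵃ (1 − x/a)² dx = a/3, ∫₀ᵃ x²(1 − x/a)² dx = a³/30, ∫₀ᵃ x⁴(1 − x/a)² dx = a⁵/105.
Normalization: ∫|ψ|² dx = 1.2133.
⟨x⟩ = 0.0000 and ⟨x²⟩ = 0.33124.
(Δx)² = 0.33124 − (0.0000)² = 0.33124.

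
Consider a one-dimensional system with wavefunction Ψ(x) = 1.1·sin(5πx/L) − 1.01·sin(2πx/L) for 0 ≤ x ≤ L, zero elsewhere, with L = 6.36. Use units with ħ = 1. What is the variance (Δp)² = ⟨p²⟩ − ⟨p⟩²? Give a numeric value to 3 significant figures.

3.76

Compute ⟨p⟩ and ⟨p²⟩ separately; (Δp)² = ⟨p²⟩ − ⟨p⟩².
d²/dx² sin(jπx/L) = −(jπ/L)²·sin(jπx/L); on 0 ≤ x ≤ L, ∫sin²(jπx/L) dx = L/2 and ∫sin(jπx/L)·sin(lπx/L) dx = 0 for j ≠ l, so only diagonal terms survive in ∫|Ψ|² and ∫Ψ·Ψ″; ∫Ψ·Ψ′ dx = [Ψ²/2] between the walls = 0.
Normalization: ∫|Ψ|² dx = 7.0917.
⟨p⟩ = 0.0000 and ⟨p²⟩ = 3.7561.
(Δp)² = 3.7561 − (0.0000)² = 3.7561.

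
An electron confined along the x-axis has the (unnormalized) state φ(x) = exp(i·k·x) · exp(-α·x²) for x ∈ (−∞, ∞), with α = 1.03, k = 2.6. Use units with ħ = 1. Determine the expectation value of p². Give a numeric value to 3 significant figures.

p² φ = −ħ² d²φ/dx²; ⟨p²⟩ = −ħ² ∫ φ*·φ'' dx / ∫|φ|² dx.
Gaussian moments: ∫x^(2j)·e^(−2αx²) dx = (2j−1)!!/(4α)^j · √(π/(2α)), odd powers integrate to 0; here √(π/(2α)) = 1.2349. Derivatives: φ′ = (ik − 2αx)·φ, φ″ = ((ik − 2αx)² − 2α)·φ; the odd-in-x pieces drop out.
State is unnormalized: ∫|φ|² dx = 1.2349, and ∫φ*·(−ħ² φ'') dx = 9.6201, so ⟨p²⟩ = 9.6201 / 1.2349.
⟨p²⟩ = 7.7900.

7.79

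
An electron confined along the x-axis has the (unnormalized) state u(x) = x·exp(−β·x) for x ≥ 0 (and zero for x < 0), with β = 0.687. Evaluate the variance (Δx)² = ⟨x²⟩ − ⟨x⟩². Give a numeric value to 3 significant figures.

Compute ⟨x⟩ and ⟨x²⟩ separately, then (Δx)² = ⟨x²⟩ − ⟨x⟩².
Every integrand reduces to terms xʲ·e^(−2βx) on [0, ∞); use ∫₀^∞ xʲ·e^(−2βx) dx = j!/(2β)^(j+1).
Normalization: ∫|u|² dx = 0.77103.
⟨x⟩ = 2.1834 and ⟨x²⟩ = 6.3563.
(Δx)² = 6.3563 − (2.1834)² = 1.5891.

1.59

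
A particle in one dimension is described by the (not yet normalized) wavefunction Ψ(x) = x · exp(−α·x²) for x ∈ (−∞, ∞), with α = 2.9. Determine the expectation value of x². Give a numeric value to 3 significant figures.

0.259

⟨x²⟩ = ∫ x²·|Ψ|² dx / ∫|Ψ|² dx (integrals over the domain).
Expand each integrand as polynomial × e^(−2αx²) and use ∫x^(2j)·e^(−2αx²) dx = (2j−1)!!/(4α)^j · √(π/(2α)), odd powers → 0; here √(π/(2α)) = 0.73597.
State is unnormalized: ∫|Ψ|² dx = 0.063446, and ∫Ψ*·x²·Ψ dx = 0.016408, so ⟨x²⟩ = 0.016408 / 0.063446.
⟨x²⟩ = 0.25862.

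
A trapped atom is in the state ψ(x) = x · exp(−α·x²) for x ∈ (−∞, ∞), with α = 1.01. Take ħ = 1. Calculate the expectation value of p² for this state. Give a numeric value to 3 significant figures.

p² ψ = −ħ² d²ψ/dx²; ⟨p²⟩ = −ħ² ∫ ψ*·ψ'' dx / ∫|ψ|² dx.
Expand each integrand as polynomial × e^(−2αx²) and use ∫x^(2j)·e^(−2αx²) dx = (2j−1)!!/(4α)^j · √(π/(2α)), odd powers → 0; here √(π/(2α)) = 1.2471. Differentiate with the product rule, d/dx e^(−αx²) = −2αx·e^(−αx²).
State is unnormalized: ∫|ψ|² dx = 0.30869, and ∫ψ*·(−ħ² ψ'') dx = 0.93532, so ⟨p²⟩ = 0.93532 / 0.30869.
⟨p²⟩ = 3.0300.

3.03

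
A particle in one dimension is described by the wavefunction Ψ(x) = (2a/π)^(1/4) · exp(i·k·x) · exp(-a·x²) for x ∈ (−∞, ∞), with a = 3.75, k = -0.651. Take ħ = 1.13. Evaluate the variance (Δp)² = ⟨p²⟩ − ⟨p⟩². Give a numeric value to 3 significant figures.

Compute ⟨p⟩ and ⟨p²⟩ separately; (Δp)² = ⟨p²⟩ − ⟨p⟩².
Gaussian moments: ∫x^(2j)·e^(−2ax²) dx = (2j−1)!!/(4a)^j · √(π/(2a)), odd powers integrate to 0; here √(π/(2a)) = 0.64721. Derivatives: Ψ′ = (ik − 2ax)·Ψ, Ψ″ = ((ik − 2ax)² − 2a)·Ψ; the odd-in-x pieces drop out.
⟨p⟩ = -0.73563 and ⟨p²⟩ = 5.3295.
(Δp)² = 5.3295 − (-0.73563)² = 4.7884.

4.79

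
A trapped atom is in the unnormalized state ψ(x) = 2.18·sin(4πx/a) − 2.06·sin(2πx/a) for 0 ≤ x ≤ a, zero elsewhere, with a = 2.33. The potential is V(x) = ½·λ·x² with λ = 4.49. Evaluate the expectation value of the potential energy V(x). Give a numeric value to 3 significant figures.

3.42

⟨V⟩ = ∫ V(x)·|ψ|² dx / ∫|ψ|² dx.
On 0 ≤ x ≤ a (j ≠ l): ∫sin²(jπx/a) dx = a/2, ∫sin(jπx/a)·sin(lπx/a) dx = 0; diagonal moments ∫x·sin²(jπx/a) dx = a²/4, ∫x²·sin²(jπx/a) dx = a³·(1/6 − 1/(4j²π²)); cross terms ∫x·sin(jπx/a)·sin(lπx/a) dx = 0 for j + l even and −4jla²/(π²(j² − l²)²) for j + l odd, ∫x²·sin(jπx/a)·sin(lπx/a) dx = (−1)^(j+l)·4jla³/(π²(j² − l²)²); higher powers the same way via product-to-sum and parts.
State is unnormalized: ∫|ψ|² dx = 10.480, and ∫ψ*·V(x)·ψ dx = 35.858, so ⟨V⟩ = 35.858 / 10.480.
⟨V⟩ = 3.4215.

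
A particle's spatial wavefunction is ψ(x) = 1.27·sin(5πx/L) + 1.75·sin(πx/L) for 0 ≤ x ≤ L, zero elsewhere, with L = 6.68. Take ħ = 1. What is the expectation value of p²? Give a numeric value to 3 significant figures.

p² ψ = −ħ² d²ψ/dx²; ⟨p²⟩ = −ħ² ∫ ψ*·ψ'' dx / ∫|ψ|² dx.
d²/dx² sin(jπx/L) = −(jπ/L)²·sin(jπx/L); on 0 ≤ x ≤ L, ∫sin²(jπx/L) dx = L/2 and ∫sin(jπx/L)·sin(lπx/L) dx = 0 for j ≠ l, so only diagonal terms survive in ∫|ψ|² and ∫ψ·ψ″; ∫ψ·ψ′ dx = [ψ²/2] between the walls = 0.
State is unnormalized: ∫|ψ|² dx = 15.616, and ∫ψ*·(−ħ² ψ'') dx = 32.050, so ⟨p²⟩ = 32.050 / 15.616.
⟨p²⟩ = 2.0524.

2.05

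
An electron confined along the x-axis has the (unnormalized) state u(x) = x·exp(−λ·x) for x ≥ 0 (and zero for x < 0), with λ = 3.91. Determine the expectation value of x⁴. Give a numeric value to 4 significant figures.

⟨x⁴⟩ = ∫ x⁴·|u|² dx / ∫|u|² dx (integrals over the domain).
Every integrand reduces to terms xʲ·e^(−2λx) on [0, ∞); use ∫₀^∞ xʲ·e^(−2λx) dx = j!/(2λ)^(j+1).
State is unnormalized: ∫|u|² dx = 0.0041822, and ∫u*·x⁴·u dx = 0.00040261, so ⟨x⁴⟩ = 0.00040261 / 0.0041822.
⟨x⁴⟩ = 0.096267.

0.09627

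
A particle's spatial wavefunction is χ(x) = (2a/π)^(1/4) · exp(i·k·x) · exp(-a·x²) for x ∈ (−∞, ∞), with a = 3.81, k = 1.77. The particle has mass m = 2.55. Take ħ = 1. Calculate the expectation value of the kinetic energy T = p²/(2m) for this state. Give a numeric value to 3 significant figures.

T = −(ħ²/2m) d²/dx², so ⟨T⟩ = −(ħ²/2m) ∫ χ*·χ'' dx; with m = 2.55.
Gaussian moments: ∫x^(2j)·e^(−2ax²) dx = (2j−1)!!/(4a)^j · √(π/(2a)), odd powers integrate to 0; here √(π/(2a)) = 0.64209. Derivatives: χ′ = (ik − 2ax)·χ, χ″ = ((ik − 2ax)² − 2a)·χ; the odd-in-x pieces drop out.
⟨T⟩ = 1.3614.

1.36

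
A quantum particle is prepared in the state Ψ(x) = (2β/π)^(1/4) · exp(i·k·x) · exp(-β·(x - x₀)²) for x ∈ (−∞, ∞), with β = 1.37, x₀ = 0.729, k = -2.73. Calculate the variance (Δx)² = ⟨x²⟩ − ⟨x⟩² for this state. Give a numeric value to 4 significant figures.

Compute ⟨x⟩ and ⟨x²⟩ separately, then (Δx)² = ⟨x²⟩ − ⟨x⟩².
Gaussian moments (u = x − x₀): ∫u^(2j)·e^(−2βu²) du = (2j−1)!!/(4β)^j · √(π/(2β)), odd powers integrate to 0; here √(π/(2β)) = 1.0708.
⟨x⟩ = 0.72900 and ⟨x²⟩ = 0.71392.
(Δx)² = 0.71392 − (0.72900)² = 0.18248.

0.1825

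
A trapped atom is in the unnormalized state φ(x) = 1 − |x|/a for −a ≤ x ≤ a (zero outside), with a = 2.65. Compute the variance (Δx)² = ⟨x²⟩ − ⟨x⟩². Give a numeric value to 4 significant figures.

Compute ⟨x⟩ and ⟨x²⟩ separately, then (Δx)² = ⟨x²⟩ − ⟨x⟩².
φ is even, so ∫ over [−a, a] = 2∫₀ᵃ with φ = 1 − x/a there: ∫₀ᵃ (1 − x/a)² dx = a/3, ∫₀ᵃ x²(1 − x/a)² dx = a³/30, ∫₀ᵃ x⁴(1 − x/a)² dx = a⁵/105.
Normalization: ∫|φ|² dx = 1.7667.
⟨x⟩ = 0.0000 and ⟨x²⟩ = 0.70225.
(Δx)² = 0.70225 − (0.0000)² = 0.70225.

0.7023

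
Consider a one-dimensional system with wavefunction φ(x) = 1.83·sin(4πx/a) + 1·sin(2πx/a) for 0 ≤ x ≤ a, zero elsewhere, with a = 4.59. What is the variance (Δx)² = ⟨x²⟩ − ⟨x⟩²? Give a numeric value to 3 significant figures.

2.44

Compute ⟨x⟩ and ⟨x²⟩ separately, then (Δx)² = ⟨x²⟩ − ⟨x⟩².
On 0 ≤ x ≤ a (j ≠ l): ∫sin²(jπx/a) dx = a/2, ∫sin(jπx/a)·sin(lπx/a) dx = 0; diagonal moments ∫x·sin²(jπx/a) dx = a²/4, ∫x²·sin²(jπx/a) dx = a³·(1/6 − 1/(4j²π²)); cross terms ∫x·sin(jπx/a)·sin(lπx/a) dx = 0 for j + l even and −4jla²/(π²(j² − l²)²) for j + l odd, ∫x²·sin(jπx/a)·sin(lπx/a) dx = (−1)^(j+l)·4jla³/(π²(j² − l²)²); higher powers the same way via product-to-sum and parts.
Normalization: ∫|φ|² dx = 9.9807.
⟨x⟩ = 2.2950 and ⟨x²⟩ = 7.7084.
(Δx)² = 7.7084 − (2.2950)² = 2.4414.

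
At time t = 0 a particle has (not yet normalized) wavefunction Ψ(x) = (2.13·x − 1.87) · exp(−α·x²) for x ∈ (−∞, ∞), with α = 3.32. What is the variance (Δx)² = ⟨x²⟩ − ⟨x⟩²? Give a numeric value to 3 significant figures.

0.0643

Compute ⟨x⟩ and ⟨x²⟩ separately, then (Δx)² = ⟨x²⟩ − ⟨x⟩².
Expand each integrand as polynomial × e^(−2αx²) and use ∫x^(2j)·e^(−2αx²) dx = (2j−1)!!/(4α)^j · √(π/(2α)), odd powers → 0; here √(π/(2α)) = 0.68785.
Normalization: ∫|Ψ|² dx = 2.6403.
⟨x⟩ = -0.15627 and ⟨x²⟩ = 0.088705.
(Δx)² = 0.088705 − (-0.15627)² = 0.064283.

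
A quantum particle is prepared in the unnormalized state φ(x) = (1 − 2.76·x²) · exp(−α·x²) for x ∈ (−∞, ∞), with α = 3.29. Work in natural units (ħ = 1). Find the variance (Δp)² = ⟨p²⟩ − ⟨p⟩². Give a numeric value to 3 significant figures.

Compute ⟨p⟩ and ⟨p²⟩ separately; (Δp)² = ⟨p²⟩ − ⟨p⟩².
Expand each integrand as polynomial × e^(−2αx²) and use ∫x^(2j)·e^(−2αx²) dx = (2j−1)!!/(4α)^j · √(π/(2α)), odd powers → 0; here √(π/(2α)) = 0.69097. Differentiate with the product rule, d/dx e^(−αx²) = −2αx·e^(−αx²).
Normalization: ∫|φ|² dx = 0.49232.
⟨p⟩ = 0.0000 and ⟨p²⟩ = 7.9761.
(Δp)² = 7.9761 − (0.0000)² = 7.9761.

7.98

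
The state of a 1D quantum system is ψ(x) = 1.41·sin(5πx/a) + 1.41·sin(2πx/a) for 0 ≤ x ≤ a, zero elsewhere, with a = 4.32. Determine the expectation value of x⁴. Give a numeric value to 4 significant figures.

⟨x⁴⟩ = ∫ x⁴·|ψ|² dx / ∫|ψ|² dx (integrals over the domain).
On 0 ≤ x ≤ a (j ≠ l): ∫sin²(jπx/a) dx = a/2, ∫sin(jπx/a)·sin(lπx/a) dx = 0; diagonal moments ∫x·sin²(jπx/a) dx = a²/4, ∫x²·sin²(jπx/a) dx = a³·(1/6 − 1/(4j²π²)); cross terms ∫x·sin(jπx/a)·sin(lπx/a) dx = 0 for j + l even and −4jla²/(π²(j² − l²)²) for j + l odd, ∫x²·sin(jπx/a)·sin(lπx/a) dx = (−1)^(j+l)·4jla³/(π²(j² − l²)²); higher powers the same way via product-to-sum and parts.
State is unnormalized: ∫|ψ|² dx = 8.5886, and ∫ψ*·x⁴·ψ dx = 454.62, so ⟨x⁴⟩ = 454.62 / 8.5886.
⟨x⁴⟩ = 52.933.

52.93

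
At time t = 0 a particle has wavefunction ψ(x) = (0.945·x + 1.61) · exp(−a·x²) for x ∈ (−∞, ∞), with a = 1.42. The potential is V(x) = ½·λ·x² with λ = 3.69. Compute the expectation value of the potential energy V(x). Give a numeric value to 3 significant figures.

0.362

⟨V⟩ = ∫ V(x)·|ψ|² dx / ∫|ψ|² dx.
Expand each integrand as polynomial × e^(−2ax²) and use ∫x^(2j)·e^(−2ax²) dx = (2j−1)!!/(4a)^j · √(π/(2a)), odd powers → 0; here √(π/(2a)) = 1.0518.
State is unnormalized: ∫|ψ|² dx = 2.8916, and ∫ψ*·V(x)·ψ dx = 1.0467, so ⟨V⟩ = 1.0467 / 2.8916.
⟨V⟩ = 0.36197.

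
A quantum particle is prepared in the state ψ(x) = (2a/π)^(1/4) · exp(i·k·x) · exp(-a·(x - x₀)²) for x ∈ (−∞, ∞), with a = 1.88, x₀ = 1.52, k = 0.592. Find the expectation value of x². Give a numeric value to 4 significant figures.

⟨x²⟩ = ∫ x²·|ψ|² dx (integrals over the domain).
Gaussian moments (u = x − x₀): ∫u^(2j)·e^(−2au²) du = (2j−1)!!/(4a)^j · √(π/(2a)), odd powers integrate to 0; here √(π/(2a)) = 0.91407.
⟨x²⟩ = 2.4434.

2.443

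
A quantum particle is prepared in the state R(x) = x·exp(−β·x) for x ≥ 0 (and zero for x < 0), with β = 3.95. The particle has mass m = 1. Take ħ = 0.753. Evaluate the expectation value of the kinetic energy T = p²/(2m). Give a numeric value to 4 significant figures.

T = −(ħ²/2m) d²/dx², so ⟨T⟩ = −(ħ²/2m) ∫ R*·R'' dx / ∫|R|² dx; with m = 1.
Differentiate x·exp(−β·x) with the product rule; every integrand then reduces to terms xʲ·e^(−2βx) on [0, ∞), with ∫₀^∞ xʲ·e^(−2βx) dx = j!/(2β)^(j+1).
State is unnormalized: ∫|R|² dx = 0.0040565, and ∫R*·(−ħ²/2m · R'') dx = 0.017943, so ⟨T⟩ = 0.017943 / 0.0040565.
⟨T⟩ = 4.4234.

4.423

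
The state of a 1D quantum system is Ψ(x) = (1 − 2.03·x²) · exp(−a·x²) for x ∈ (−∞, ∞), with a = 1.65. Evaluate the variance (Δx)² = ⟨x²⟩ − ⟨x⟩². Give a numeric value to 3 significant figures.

0.130

Compute ⟨x⟩ and ⟨x²⟩ separately, then (Δx)² = ⟨x²⟩ − ⟨x⟩².
Expand each integrand as polynomial × e^(−2ax²) and use ∫x^(2j)·e^(−2ax²) dx = (2j−1)!!/(4a)^j · √(π/(2a)), odd powers → 0; here √(π/(2a)) = 0.97570.
Normalization: ∫|Ψ|² dx = 0.65241.
⟨x⟩ = 0.0000 and ⟨x²⟩ = 0.12997.
(Δx)² = 0.12997 − (0.0000)² = 0.12997.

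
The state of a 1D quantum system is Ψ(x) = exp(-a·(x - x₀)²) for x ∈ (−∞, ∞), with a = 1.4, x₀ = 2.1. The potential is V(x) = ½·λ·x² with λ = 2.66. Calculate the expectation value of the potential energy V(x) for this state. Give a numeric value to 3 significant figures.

⟨V⟩ = ∫ V(x)·|Ψ|² dx / ∫|Ψ|² dx.
Gaussian moments (u = x − x₀): ∫u^(2j)·e^(−2au²) du = (2j−1)!!/(4a)^j · √(π/(2a)), odd powers integrate to 0; here √(π/(2a)) = 1.0592.
State is unnormalized: ∫|Ψ|² dx = 1.0592, and ∫Ψ*·V(x)·Ψ dx = 6.4644, so ⟨V⟩ = 6.4644 / 1.0592.
⟨V⟩ = 6.1028.

6.10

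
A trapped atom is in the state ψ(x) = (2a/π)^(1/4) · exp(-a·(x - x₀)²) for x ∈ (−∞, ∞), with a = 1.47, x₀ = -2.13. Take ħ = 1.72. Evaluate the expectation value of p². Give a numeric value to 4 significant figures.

p² ψ = −ħ² d²ψ/dx²; ⟨p²⟩ = −ħ² ∫ ψ*·ψ'' dx.
Gaussian moments (u = x − x₀): ∫u^(2j)·e^(−2au²) du = (2j−1)!!/(4a)^j · √(π/(2a)), odd powers integrate to 0; here √(π/(2a)) = 1.0337. Derivatives: d/dx e^(−au²) = −2au·e^(−au²), d²/dx² e^(−au²) = (4a²u² − 2a)·e^(−au²).
⟨p²⟩ = 4.3488.

4.349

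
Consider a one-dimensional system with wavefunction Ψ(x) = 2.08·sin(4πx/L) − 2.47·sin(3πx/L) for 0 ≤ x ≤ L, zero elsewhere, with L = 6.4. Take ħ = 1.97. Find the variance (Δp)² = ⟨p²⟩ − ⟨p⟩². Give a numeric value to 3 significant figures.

11.1

Compute ⟨p⟩ and ⟨p²⟩ separately; (Δp)² = ⟨p²⟩ − ⟨p⟩².
d²/dx² sin(jπx/L) = −(jπ/L)²·sin(jπx/L); on 0 ≤ x ≤ L, ∫sin²(jπx/L) dx = L/2 and ∫sin(jπx/L)·sin(lπx/L) dx = 0 for j ≠ l, so only diagonal terms survive in ∫|Ψ|² and ∫Ψ·Ψ″; ∫Ψ·Ψ′ dx = [Ψ²/2] between the walls = 0.
Normalization: ∫|Ψ|² dx = 33.367.
⟨p⟩ = 0.0000 and ⟨p²⟩ = 11.132.
(Δp)² = 11.132 − (0.0000)² = 11.132.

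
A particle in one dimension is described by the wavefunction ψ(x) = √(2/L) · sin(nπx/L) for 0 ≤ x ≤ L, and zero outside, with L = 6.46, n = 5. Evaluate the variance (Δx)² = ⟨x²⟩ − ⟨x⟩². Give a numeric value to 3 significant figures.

Compute ⟨x⟩ and ⟨x²⟩ separately, then (Δx)² = ⟨x²⟩ − ⟨x⟩².
With sin²θ = (1 − cos2θ)/2 on 0 ≤ x ≤ L: ∫sin²(nπx/L) dx = L/2, ∫x·sin²(nπx/L) dx = L²/4, ∫x²·sin²(nπx/L) dx = L³·(1/6 − 1/(4n²π²)); higher powers xᵏ the same way, integrating xᵏ·cos(2nπx/L) by parts.
⟨x⟩ = 3.2300 and ⟨x²⟩ = 13.826.
(Δx)² = 13.826 − (3.2300)² = 3.3931.

3.39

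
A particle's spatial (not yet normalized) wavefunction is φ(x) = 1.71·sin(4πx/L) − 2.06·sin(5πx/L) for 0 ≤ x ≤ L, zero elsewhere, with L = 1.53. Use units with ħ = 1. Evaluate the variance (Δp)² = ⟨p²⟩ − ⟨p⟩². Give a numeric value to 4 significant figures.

89.92

Compute ⟨p⟩ and ⟨p²⟩ separately; (Δp)² = ⟨p²⟩ − ⟨p⟩².
d²/dx² sin(jπx/L) = −(jπ/L)²·sin(jπx/L); on 0 ≤ x ≤ L, ∫sin²(jπx/L) dx = L/2 and ∫sin(jπx/L)·sin(lπx/L) dx = 0 for j ≠ l, so only diagonal terms survive in ∫|φ|² and ∫φ·φ″; ∫φ·φ′ dx = [φ²/2] between the walls = 0.
Normalization: ∫|φ|² dx = 5.4833.
⟨p⟩ = 0.0000 and ⟨p²⟩ = 89.924.
(Δp)² = 89.924 − (0.0000)² = 89.924.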